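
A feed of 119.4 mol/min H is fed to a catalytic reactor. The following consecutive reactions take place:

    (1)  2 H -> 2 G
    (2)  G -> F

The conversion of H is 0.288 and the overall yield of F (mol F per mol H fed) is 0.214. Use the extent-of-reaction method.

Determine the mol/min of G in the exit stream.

8.84 mol/min

Conversion of H: H consumed = 2ξ₁ = 0.288 × 119.4 → ξ₁ = 17.19 mol/min.
Yield of F: 1ξ₂ / 119.4 = 0.214 → ξ₂ = 25.55 mol/min.
Outlet amounts (n = n₀ + Σ ν·ξ):
  H: 119.4 − 2(17.19) = 85.01
  G: 0 + 2(17.19) − 1(25.55) = 8.836
  F: 0 + 1(25.55) = 25.55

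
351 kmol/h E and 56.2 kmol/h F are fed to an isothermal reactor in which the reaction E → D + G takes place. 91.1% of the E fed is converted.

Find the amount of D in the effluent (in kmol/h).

E reacted = 0.911 × 351 = 319.8 kmol/h; ν_E = −1, so ξ = 319.8/1 = 319.8 kmol/h.
Outlet amounts (n = n₀ + ν ξ):
  E: 351 − 1(319.8) = 31.24
  D: 0 + 1(319.8) = 319.8
  G: 0 + 1(319.8) = 319.8
  F: 56.2 (inert)

320 kmol/h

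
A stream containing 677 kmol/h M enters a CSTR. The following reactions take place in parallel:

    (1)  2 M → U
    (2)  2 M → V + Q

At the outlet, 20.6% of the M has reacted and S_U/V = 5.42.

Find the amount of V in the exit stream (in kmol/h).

10.9 kmol/h

Conversion of M: M consumed = 0.206 × 677 = 139.5 kmol/h = 2ξ₁ + 2ξ₂.
Selectivity: 1ξ₁ / (1ξ₂) = 5.42 → ξ₁ = 5.42 ξ₂.
Substitute: (2·5.42 + 2) ξ₂ = 139.5 → ξ₂ = 10.86 kmol/h, ξ₁ = 58.87 kmol/h.
Outlet amounts (n = n₀ + Σ ν·ξ):
  M: 677 − 2(58.87) − 2(10.86) = 537.5
  U: 0 + 1(58.87) = 58.87
  V: 0 + 1(10.86) = 10.86
  Q: 0 + 1(10.86) = 10.86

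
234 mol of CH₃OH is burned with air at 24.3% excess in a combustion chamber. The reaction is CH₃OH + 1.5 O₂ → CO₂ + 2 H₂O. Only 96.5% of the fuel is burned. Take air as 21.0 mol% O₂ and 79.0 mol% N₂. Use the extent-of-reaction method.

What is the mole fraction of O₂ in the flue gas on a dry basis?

Stoichiometric O₂ = 1.5 × 234 = 351 mol; O₂ fed = 351 × 1.243 = 436.3 mol.
N₂ fed = 436.3 × 79/21 = 1641 mol.
Fuel reacted = 0.965 × 234 → ξ = 225.8 mol.
Outlet (n = n₀ + ν ξ):
  CH₃OH: 234 − 1(225.8) = 8.19
  O₂: 436.3 − 1.5(225.8) = 97.58
  N₂: 1641 (inert)
  CO₂: 0 + 1(225.8) = 225.8
  H₂O: 0 + 2(225.8) = 451.6
Dry total = 1973 mol; y_O₂ (dry) = 97.58 / 1973 = 0.04946.

0.0495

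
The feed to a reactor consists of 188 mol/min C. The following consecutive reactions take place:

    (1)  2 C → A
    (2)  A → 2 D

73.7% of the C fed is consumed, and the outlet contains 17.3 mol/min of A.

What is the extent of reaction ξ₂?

ξ₂ = 52 mol/min

Conversion of C: C consumed = 2ξ₁ = 0.737 × 188 → ξ₁ = 69.28 mol/min.
A balance: n_A = 0 + 1ξ₁ − 1ξ₂ = 17.3 → ξ₂ = (1·69.28 − 17.3)/1 = 51.98 mol/min.
Outlet amounts (n = n₀ + Σ ν·ξ):
  C: 188 − 2(69.28) = 49.44
  A: 0 + 1(69.28) − 1(51.98) = 17.3
  D: 0 + 2(51.98) = 104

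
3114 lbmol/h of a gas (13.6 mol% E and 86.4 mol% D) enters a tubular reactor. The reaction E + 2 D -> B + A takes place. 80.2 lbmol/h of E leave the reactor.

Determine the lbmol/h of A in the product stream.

For E: n = n₀ − 1ξ → 80.2 = 423.5 − 1ξ, giving ξ = 343.3 lbmol/h.
Outlet amounts (n = n₀ + ν ξ):
  E: 423.5 − 1(343.3) = 80.2
  D: 2690 − 2(343.3) = 2004
  B: 0 + 1(343.3) = 343.3
  A: 0 + 1(343.3) = 343.3

343 lbmol/h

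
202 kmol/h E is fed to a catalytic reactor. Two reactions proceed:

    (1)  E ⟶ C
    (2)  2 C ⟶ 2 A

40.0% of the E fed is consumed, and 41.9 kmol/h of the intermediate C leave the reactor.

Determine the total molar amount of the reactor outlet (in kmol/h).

202 kmol/h

Conversion of E: E consumed = 1ξ₁ = 0.4 × 202 → ξ₁ = 80.8 kmol/h.
C balance: n_C = 0 + 1ξ₁ − 2ξ₂ = 41.9 → ξ₂ = (1·80.8 − 41.9)/2 = 19.45 kmol/h.
Outlet amounts (n = n₀ + Σ ν·ξ):
  E: 202 − 1(80.8) = 121.2
  C: 0 + 1(80.8) − 2(19.45) = 41.9
  A: 0 + 2(19.45) = 38.9
Total out = 121.2 + 41.9 + 38.9 = 202 kmol/h.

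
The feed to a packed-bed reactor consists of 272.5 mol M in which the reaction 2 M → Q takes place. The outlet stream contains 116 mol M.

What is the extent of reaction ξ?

For M: n = n₀ − 2ξ → 116 = 272.5 − 2ξ, giving ξ = 78.25 mol.
Outlet amounts (n = n₀ + ν ξ):
  M: 272.5 − 2(78.25) = 116
  Q: 0 + 1(78.25) = 78.25

ξ = 78.2 mol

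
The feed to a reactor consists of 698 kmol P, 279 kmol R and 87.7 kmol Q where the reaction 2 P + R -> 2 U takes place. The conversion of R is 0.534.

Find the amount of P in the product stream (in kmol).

400 kmol

R reacted = 0.534 × 279 = 149 kmol; ν_R = −1, so ξ = 149/1 = 149 kmol.
Outlet amounts (n = n₀ + ν ξ):
  P: 698 − 2(149) = 400
  R: 279 − 1(149) = 130
  U: 0 + 2(149) = 298
  Q: 87.7 (inert)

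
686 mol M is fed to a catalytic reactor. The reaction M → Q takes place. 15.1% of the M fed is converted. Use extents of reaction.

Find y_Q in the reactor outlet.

M reacted = 0.151 × 686 = 103.6 mol; ν_M = −1, so ξ = 103.6/1 = 103.6 mol.
Outlet amounts (n = n₀ + ν ξ):
  M: 686 − 1(103.6) = 582.4
  Q: 0 + 1(103.6) = 103.6
Total out = 686 mol; y_Q = 103.6 / 686 = 0.151.

0.151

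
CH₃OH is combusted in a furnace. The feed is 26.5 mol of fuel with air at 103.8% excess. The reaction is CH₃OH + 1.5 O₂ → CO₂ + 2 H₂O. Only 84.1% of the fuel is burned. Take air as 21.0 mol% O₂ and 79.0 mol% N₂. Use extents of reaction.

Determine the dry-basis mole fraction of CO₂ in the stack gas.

Stoichiometric O₂ = 1.5 × 26.5 = 39.75 mol; O₂ fed = 39.75 × 2.038 = 81.01 mol.
N₂ fed = 81.01 × 79/21 = 304.8 mol.
Fuel reacted = 0.841 × 26.5 → ξ = 22.29 mol.
Outlet (n = n₀ + ν ξ):
  CH₃OH: 26.5 − 1(22.29) = 4.213
  O₂: 81.01 − 1.5(22.29) = 47.58
  N₂: 304.8 (inert)
  CO₂: 0 + 1(22.29) = 22.29
  H₂O: 0 + 2(22.29) = 44.57
Dry total = 378.8 mol; y_CO₂ (dry) = 22.29 / 378.8 = 0.05883.

0.0588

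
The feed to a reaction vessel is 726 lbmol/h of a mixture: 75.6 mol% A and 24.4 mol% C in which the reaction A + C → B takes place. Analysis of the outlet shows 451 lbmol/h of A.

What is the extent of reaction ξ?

For A: n = n₀ − 1ξ → 451 = 548.9 − 1ξ, giving ξ = 97.86 lbmol/h.
Outlet amounts (n = n₀ + ν ξ):
  A: 548.9 − 1(97.86) = 451
  C: 177.1 − 1(97.86) = 79.29
  B: 0 + 1(97.86) = 97.86

ξ = 97.9 lbmol/h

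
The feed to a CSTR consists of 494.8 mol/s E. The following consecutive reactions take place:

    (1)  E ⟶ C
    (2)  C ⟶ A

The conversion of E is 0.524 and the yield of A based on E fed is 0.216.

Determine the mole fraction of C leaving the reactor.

Conversion of E: E consumed = 1ξ₁ = 0.524 × 494.8 → ξ₁ = 259.3 mol/s.
Yield of A: 1ξ₂ / 494.8 = 0.216 → ξ₂ = 106.9 mol/s.
Outlet amounts (n = n₀ + Σ ν·ξ):
  E: 494.8 − 1(259.3) = 235.5
  C: 0 + 1(259.3) − 1(106.9) = 152.4
  A: 0 + 1(106.9) = 106.9
Total out = 494.8 mol/s; y_C = 152.4 / 494.8 = 0.308.

0.308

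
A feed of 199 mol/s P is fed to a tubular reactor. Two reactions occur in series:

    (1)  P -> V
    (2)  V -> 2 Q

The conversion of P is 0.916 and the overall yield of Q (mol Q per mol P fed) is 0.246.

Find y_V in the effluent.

Conversion of P: P consumed = 1ξ₁ = 0.916 × 199 → ξ₁ = 182.3 mol/s.
Yield of Q: 2ξ₂ / 199 = 0.246 → ξ₂ = 24.48 mol/s.
Outlet amounts (n = n₀ + Σ ν·ξ):
  P: 199 − 1(182.3) = 16.72
  V: 0 + 1(182.3) − 1(24.48) = 157.8
  Q: 0 + 2(24.48) = 48.95
Total out = 223.5 mol/s; y_V = 157.8 / 223.5 = 0.7061.

0.706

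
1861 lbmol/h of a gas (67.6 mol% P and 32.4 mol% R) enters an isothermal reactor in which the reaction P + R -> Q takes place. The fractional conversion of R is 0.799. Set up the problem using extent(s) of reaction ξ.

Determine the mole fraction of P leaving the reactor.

0.563

R reacted = 0.799 × 603 = 481.8 lbmol/h; ν_R = −1, so ξ = 481.8/1 = 481.8 lbmol/h.
Outlet amounts (n = n₀ + ν ξ):
  P: 1258 − 1(481.8) = 776.3
  R: 603 − 1(481.8) = 121.2
  Q: 0 + 1(481.8) = 481.8
Total out = 1379 lbmol/h; y_P = 776.3 / 1379 = 0.5628.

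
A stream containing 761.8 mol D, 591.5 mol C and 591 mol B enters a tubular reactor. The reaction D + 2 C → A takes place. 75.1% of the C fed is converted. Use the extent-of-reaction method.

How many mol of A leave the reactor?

C reacted = 0.751 × 591.5 = 444.2 mol; ν_C = −2, so ξ = 444.2/2 = 222.1 mol.
Outlet amounts (n = n₀ + ν ξ):
  D: 761.8 − 1(222.1) = 539.7
  C: 591.5 − 2(222.1) = 147.3
  A: 0 + 1(222.1) = 222.1
  B: 591 (inert)

222 mol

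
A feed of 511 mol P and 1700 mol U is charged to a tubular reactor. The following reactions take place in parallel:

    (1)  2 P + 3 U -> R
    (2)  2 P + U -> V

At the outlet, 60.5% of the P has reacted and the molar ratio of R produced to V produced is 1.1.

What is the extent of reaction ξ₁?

ξ₁ = 81 mol

Conversion of P: P consumed = 0.605 × 511 = 309.2 mol = 2ξ₁ + 2ξ₂.
Selectivity: 1ξ₁ / (1ξ₂) = 1.1 → ξ₁ = 1.1 ξ₂.
Substitute: (2·1.1 + 2) ξ₂ = 309.2 → ξ₂ = 73.61 mol, ξ₁ = 80.97 mol.
Outlet amounts (n = n₀ + Σ ν·ξ):
  P: 511 − 2(80.97) − 2(73.61) = 201.8
  U: 1700 − 3(80.97) − 1(73.61) = 1383
  R: 0 + 1(80.97) = 80.97
  V: 0 + 1(73.61) = 73.61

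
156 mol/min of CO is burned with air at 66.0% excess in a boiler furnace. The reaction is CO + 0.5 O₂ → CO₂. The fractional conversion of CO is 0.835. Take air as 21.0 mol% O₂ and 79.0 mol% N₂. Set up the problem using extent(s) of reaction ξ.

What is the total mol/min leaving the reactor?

707 mol/min

Stoichiometric O₂ = 0.5 × 156 = 78 mol/min; O₂ fed = 78 × 1.660 = 129.5 mol/min.
N₂ fed = 129.5 × 79/21 = 487.1 mol/min.
Fuel reacted = 0.835 × 156 → ξ = 130.3 mol/min.
Outlet (n = n₀ + ν ξ):
  CO: 156 − 1(130.3) = 25.74
  O₂: 129.5 − 0.5(130.3) = 64.35
  N₂: 487.1 (inert)
  CO₂: 0 + 1(130.3) = 130.3
Total out = 25.74 + 64.35 + 487.1 + 130.3 = 707.4 mol/min.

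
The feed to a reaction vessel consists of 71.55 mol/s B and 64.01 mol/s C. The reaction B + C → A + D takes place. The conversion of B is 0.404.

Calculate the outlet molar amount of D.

B reacted = 0.404 × 71.55 = 28.91 mol/s; ν_B = −1, so ξ = 28.91/1 = 28.91 mol/s.
Outlet amounts (n = n₀ + ν ξ):
  B: 71.55 − 1(28.91) = 42.64
  C: 64.01 − 1(28.91) = 35.1
  A: 0 + 1(28.91) = 28.91
  D: 0 + 1(28.91) = 28.91

28.9 mol/s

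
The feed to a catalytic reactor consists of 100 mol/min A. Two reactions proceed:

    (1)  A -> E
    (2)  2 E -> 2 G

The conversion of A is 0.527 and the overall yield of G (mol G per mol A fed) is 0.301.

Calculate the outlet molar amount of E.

Conversion of A: A consumed = 1ξ₁ = 0.527 × 100 → ξ₁ = 52.7 mol/min.
Yield of G: 2ξ₂ / 100 = 0.301 → ξ₂ = 15.05 mol/min.
Outlet amounts (n = n₀ + Σ ν·ξ):
  A: 100 − 1(52.7) = 47.3
  E: 0 + 1(52.7) − 2(15.05) = 22.6
  G: 0 + 2(15.05) = 30.1

22.6 mol/min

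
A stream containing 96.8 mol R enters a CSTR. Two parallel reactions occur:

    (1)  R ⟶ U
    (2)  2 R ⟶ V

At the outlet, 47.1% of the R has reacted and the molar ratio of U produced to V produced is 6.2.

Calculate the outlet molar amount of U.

Conversion of R: R consumed = 0.471 × 96.8 = 45.59 mol = 1ξ₁ + 2ξ₂.
Selectivity: 1ξ₁ / (1ξ₂) = 6.2 → ξ₁ = 6.2 ξ₂.
Substitute: (1·6.2 + 2) ξ₂ = 45.59 → ξ₂ = 5.56 mol, ξ₁ = 34.47 mol.
Outlet amounts (n = n₀ + Σ ν·ξ):
  R: 96.8 − 1(34.47) − 2(5.56) = 51.21
  U: 0 + 1(34.47) = 34.47
  V: 0 + 1(5.56) = 5.56

34.5 mol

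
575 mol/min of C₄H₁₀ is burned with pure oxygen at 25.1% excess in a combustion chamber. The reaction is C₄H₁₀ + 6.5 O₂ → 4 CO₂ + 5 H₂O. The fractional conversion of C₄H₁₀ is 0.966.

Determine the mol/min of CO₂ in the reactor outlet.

2220 mol/min

Stoichiometric O₂ = 6.5 × 575 = 3738 mol/min; O₂ fed = 3738 × 1.251 = 4676 mol/min.
Fuel reacted = 0.966 × 575 → ξ = 555.4 mol/min.
Outlet (n = n₀ + ν ξ):
  C₄H₁₀: 575 − 1(555.4) = 19.55
  O₂: 4676 − 6.5(555.4) = 1065
  CO₂: 0 + 4(555.4) = 2222
  H₂O: 0 + 5(555.4) = 2777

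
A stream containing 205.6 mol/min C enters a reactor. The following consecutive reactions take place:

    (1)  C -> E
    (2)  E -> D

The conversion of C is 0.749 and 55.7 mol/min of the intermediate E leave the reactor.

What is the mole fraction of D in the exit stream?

0.478

Conversion of C: C consumed = 1ξ₁ = 0.749 × 205.6 → ξ₁ = 154 mol/min.
E balance: n_E = 0 + 1ξ₁ − 1ξ₂ = 55.7 → ξ₂ = (1·154 − 55.7)/1 = 98.29 mol/min.
Outlet amounts (n = n₀ + Σ ν·ξ):
  C: 205.6 − 1(154) = 51.61
  E: 0 + 1(154) − 1(98.29) = 55.7
  D: 0 + 1(98.29) = 98.29
Total out = 205.6 mol/min; y_D = 98.29 / 205.6 = 0.4781.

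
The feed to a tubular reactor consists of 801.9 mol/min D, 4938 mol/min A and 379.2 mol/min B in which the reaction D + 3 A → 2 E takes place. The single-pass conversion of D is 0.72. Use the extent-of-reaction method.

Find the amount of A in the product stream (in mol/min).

D reacted = 0.72 × 801.9 = 577.4 mol/min; ν_D = −1, so ξ = 577.4/1 = 577.4 mol/min.
Outlet amounts (n = n₀ + ν ξ):
  D: 801.9 − 1(577.4) = 224.5
  A: 4938 − 3(577.4) = 3206
  E: 0 + 2(577.4) = 1155
  B: 379.2 (inert)

3210 mol/min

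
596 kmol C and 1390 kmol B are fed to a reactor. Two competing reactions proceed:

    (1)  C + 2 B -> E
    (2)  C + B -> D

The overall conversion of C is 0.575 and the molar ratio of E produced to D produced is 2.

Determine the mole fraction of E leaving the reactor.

Conversion of C: C consumed = 0.575 × 596 = 342.7 kmol = 1ξ₁ + 1ξ₂.
Selectivity: 1ξ₁ / (1ξ₂) = 2 → ξ₁ = 2 ξ₂.
Substitute: (1·2 + 1) ξ₂ = 342.7 → ξ₂ = 114.2 kmol, ξ₁ = 228.5 kmol.
Outlet amounts (n = n₀ + Σ ν·ξ):
  C: 596 − 1(228.5) − 1(114.2) = 253.3
  B: 1390 − 2(228.5) − 1(114.2) = 818.8
  E: 0 + 1(228.5) = 228.5
  D: 0 + 1(114.2) = 114.2
Total out = 1415 kmol; y_E = 228.5 / 1415 = 0.1615.

0.161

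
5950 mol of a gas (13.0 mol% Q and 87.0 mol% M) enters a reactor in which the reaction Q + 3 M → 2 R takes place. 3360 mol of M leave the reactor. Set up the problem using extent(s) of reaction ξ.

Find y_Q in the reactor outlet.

For M: n = n₀ − 3ξ → 3360 = 5176 − 3ξ, giving ξ = 605.5 mol.
Outlet amounts (n = n₀ + ν ξ):
  Q: 773.5 − 1(605.5) = 168
  M: 5176 − 3(605.5) = 3360
  R: 0 + 2(605.5) = 1211
Total out = 4739 mol; y_Q = 168 / 4739 = 0.03545.

0.0355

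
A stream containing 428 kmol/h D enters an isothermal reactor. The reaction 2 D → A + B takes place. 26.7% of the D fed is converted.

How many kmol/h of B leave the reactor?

57.1 kmol/h

D reacted = 0.267 × 428 = 114.3 kmol/h; ν_D = −2, so ξ = 114.3/2 = 57.14 kmol/h.
Outlet amounts (n = n₀ + ν ξ):
  D: 428 − 2(57.14) = 313.7
  A: 0 + 1(57.14) = 57.14
  B: 0 + 1(57.14) = 57.14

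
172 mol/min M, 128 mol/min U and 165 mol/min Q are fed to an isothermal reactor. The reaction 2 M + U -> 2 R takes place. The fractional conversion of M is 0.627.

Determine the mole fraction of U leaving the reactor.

M reacted = 0.627 × 172 = 107.8 mol/min; ν_M = −2, so ξ = 107.8/2 = 53.92 mol/min.
Outlet amounts (n = n₀ + ν ξ):
  M: 172 − 2(53.92) = 64.16
  U: 128 − 1(53.92) = 74.08
  R: 0 + 2(53.92) = 107.8
  Q: 165 (inert)
Total out = 411.1 mol/min; y_U = 74.08 / 411.1 = 0.1802.

0.18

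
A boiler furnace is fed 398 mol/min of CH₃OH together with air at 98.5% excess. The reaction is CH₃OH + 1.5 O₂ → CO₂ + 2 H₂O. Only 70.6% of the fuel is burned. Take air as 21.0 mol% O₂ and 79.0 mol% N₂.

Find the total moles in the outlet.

Stoichiometric O₂ = 1.5 × 398 = 597 mol/min; O₂ fed = 597 × 1.985 = 1185 mol/min.
N₂ fed = 1185 × 79/21 = 4458 mol/min.
Fuel reacted = 0.706 × 398 → ξ = 281 mol/min.
Outlet (n = n₀ + ν ξ):
  CH₃OH: 398 − 1(281) = 117
  O₂: 1185 − 1.5(281) = 763.6
  N₂: 4458 (inert)
  CO₂: 0 + 1(281) = 281
  H₂O: 0 + 2(281) = 562
Total out = 117 + 763.6 + 4458 + 281 + 562 = 6182 mol/min.

6180 mol/min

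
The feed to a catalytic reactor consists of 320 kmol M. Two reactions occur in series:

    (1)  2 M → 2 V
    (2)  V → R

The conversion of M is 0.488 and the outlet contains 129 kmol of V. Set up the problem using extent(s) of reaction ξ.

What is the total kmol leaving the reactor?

Conversion of M: M consumed = 2ξ₁ = 0.488 × 320 → ξ₁ = 78.08 kmol.
V balance: n_V = 0 + 2ξ₁ − 1ξ₂ = 129 → ξ₂ = (2·78.08 − 129)/1 = 27.16 kmol.
Outlet amounts (n = n₀ + Σ ν·ξ):
  M: 320 − 2(78.08) = 163.8
  V: 0 + 2(78.08) − 1(27.16) = 129
  R: 0 + 1(27.16) = 27.16
Total out = 163.8 + 129 + 27.16 = 320 kmol.

320 kmol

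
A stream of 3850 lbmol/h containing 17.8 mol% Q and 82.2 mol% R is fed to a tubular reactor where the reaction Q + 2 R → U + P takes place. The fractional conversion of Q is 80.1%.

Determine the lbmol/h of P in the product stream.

Q reacted = 0.801 × 685.3 = 548.9 lbmol/h; ν_Q = −1, so ξ = 548.9/1 = 548.9 lbmol/h.
Outlet amounts (n = n₀ + ν ξ):
  Q: 685.3 − 1(548.9) = 136.4
  R: 3165 − 2(548.9) = 2067
  U: 0 + 1(548.9) = 548.9
  P: 0 + 1(548.9) = 548.9

549 lbmol/h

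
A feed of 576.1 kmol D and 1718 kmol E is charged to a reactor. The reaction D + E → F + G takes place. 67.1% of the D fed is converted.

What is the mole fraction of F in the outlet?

D reacted = 0.671 × 576.1 = 386.6 kmol; ν_D = −1, so ξ = 386.6/1 = 386.6 kmol.
Outlet amounts (n = n₀ + ν ξ):
  D: 576.1 − 1(386.6) = 189.5
  E: 1718 − 1(386.6) = 1331
  F: 0 + 1(386.6) = 386.6
  G: 0 + 1(386.6) = 386.6
Total out = 2294 kmol; y_F = 386.6 / 2294 = 0.1685.

0.169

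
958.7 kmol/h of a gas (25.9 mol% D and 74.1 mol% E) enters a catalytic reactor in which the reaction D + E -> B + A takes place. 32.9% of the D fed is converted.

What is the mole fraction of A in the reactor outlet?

D reacted = 0.329 × 248.3 = 81.69 kmol/h; ν_D = −1, so ξ = 81.69/1 = 81.69 kmol/h.
Outlet amounts (n = n₀ + ν ξ):
  D: 248.3 − 1(81.69) = 166.6
  E: 710.4 − 1(81.69) = 628.7
  B: 0 + 1(81.69) = 81.69
  A: 0 + 1(81.69) = 81.69
Total out = 958.7 kmol/h; y_A = 81.69 / 958.7 = 0.08521.

0.0852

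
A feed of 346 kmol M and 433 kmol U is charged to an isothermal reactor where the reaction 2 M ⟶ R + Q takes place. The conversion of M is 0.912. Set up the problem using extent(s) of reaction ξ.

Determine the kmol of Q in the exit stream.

M reacted = 0.912 × 346 = 315.6 kmol; ν_M = −2, so ξ = 315.6/2 = 157.8 kmol.
Outlet amounts (n = n₀ + ν ξ):
  M: 346 − 2(157.8) = 30.45
  R: 0 + 1(157.8) = 157.8
  Q: 0 + 1(157.8) = 157.8
  U: 433 (inert)

158 kmol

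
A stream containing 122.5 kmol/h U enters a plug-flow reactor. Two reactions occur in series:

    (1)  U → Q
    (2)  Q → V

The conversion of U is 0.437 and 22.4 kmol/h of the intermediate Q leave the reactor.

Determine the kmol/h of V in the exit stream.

Conversion of U: U consumed = 1ξ₁ = 0.437 × 122.5 → ξ₁ = 53.53 kmol/h.
Q balance: n_Q = 0 + 1ξ₁ − 1ξ₂ = 22.4 → ξ₂ = (1·53.53 − 22.4)/1 = 31.13 kmol/h.
Outlet amounts (n = n₀ + Σ ν·ξ):
  U: 122.5 − 1(53.53) = 68.97
  Q: 0 + 1(53.53) − 1(31.13) = 22.4
  V: 0 + 1(31.13) = 31.13

31.1 kmol/h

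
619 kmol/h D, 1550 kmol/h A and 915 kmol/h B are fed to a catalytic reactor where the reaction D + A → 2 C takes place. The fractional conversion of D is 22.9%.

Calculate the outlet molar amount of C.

D reacted = 0.229 × 619 = 141.8 kmol/h; ν_D = −1, so ξ = 141.8/1 = 141.8 kmol/h.
Outlet amounts (n = n₀ + ν ξ):
  D: 619 − 1(141.8) = 477.2
  A: 1550 − 1(141.8) = 1408
  C: 0 + 2(141.8) = 283.5
  B: 915 (inert)

284 kmol/h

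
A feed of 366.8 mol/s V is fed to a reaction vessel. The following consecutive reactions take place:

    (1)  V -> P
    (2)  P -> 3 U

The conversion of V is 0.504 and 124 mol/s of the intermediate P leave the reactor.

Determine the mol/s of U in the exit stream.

Conversion of V: V consumed = 1ξ₁ = 0.504 × 366.8 → ξ₁ = 184.9 mol/s.
P balance: n_P = 0 + 1ξ₁ − 1ξ₂ = 124 → ξ₂ = (1·184.9 − 124)/1 = 60.87 mol/s.
Outlet amounts (n = n₀ + Σ ν·ξ):
  V: 366.8 − 1(184.9) = 181.9
  P: 0 + 1(184.9) − 1(60.87) = 124
  U: 0 + 3(60.87) = 182.6

183 mol/s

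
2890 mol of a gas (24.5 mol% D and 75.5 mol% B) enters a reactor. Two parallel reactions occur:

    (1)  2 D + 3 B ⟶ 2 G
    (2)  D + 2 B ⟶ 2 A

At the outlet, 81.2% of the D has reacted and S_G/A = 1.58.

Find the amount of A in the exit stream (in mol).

276 mol

Conversion of D: D consumed = 0.812 × 708 = 574.9 mol = 2ξ₁ + 1ξ₂.
Selectivity: 2ξ₁ / (2ξ₂) = 1.58 → ξ₁ = 1.58 ξ₂.
Substitute: (2·1.58 + 1) ξ₂ = 574.9 → ξ₂ = 138.2 mol, ξ₁ = 218.4 mol.
Outlet amounts (n = n₀ + Σ ν·ξ):
  D: 708 − 2(218.4) − 1(138.2) = 133.1
  B: 2182 − 3(218.4) − 2(138.2) = 1250
  G: 0 + 2(218.4) = 436.7
  A: 0 + 2(138.2) = 276.4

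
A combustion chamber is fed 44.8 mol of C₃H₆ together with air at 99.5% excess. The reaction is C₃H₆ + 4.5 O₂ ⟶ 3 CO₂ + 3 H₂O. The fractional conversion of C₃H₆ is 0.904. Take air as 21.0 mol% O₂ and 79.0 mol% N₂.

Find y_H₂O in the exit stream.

Stoichiometric O₂ = 4.5 × 44.8 = 201.6 mol; O₂ fed = 201.6 × 1.995 = 402.2 mol.
N₂ fed = 402.2 × 79/21 = 1513 mol.
Fuel reacted = 0.904 × 44.8 → ξ = 40.5 mol.
Outlet (n = n₀ + ν ξ):
  C₃H₆: 44.8 − 1(40.5) = 4.301
  O₂: 402.2 − 4.5(40.5) = 219.9
  N₂: 1513 (inert)
  CO₂: 0 + 3(40.5) = 121.5
  H₂O: 0 + 3(40.5) = 121.5
Total out = 1980 mol; y_H₂O = 121.5 / 1980 = 0.06135.

0.0614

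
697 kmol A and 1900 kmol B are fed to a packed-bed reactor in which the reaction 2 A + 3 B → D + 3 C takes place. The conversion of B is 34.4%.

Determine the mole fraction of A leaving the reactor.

B reacted = 0.344 × 1900 = 653.6 kmol; ν_B = −3, so ξ = 653.6/3 = 217.9 kmol.
Outlet amounts (n = n₀ + ν ξ):
  A: 697 − 2(217.9) = 261.3
  B: 1900 − 3(217.9) = 1246
  D: 0 + 1(217.9) = 217.9
  C: 0 + 3(217.9) = 653.6
Total out = 2379 kmol; y_A = 261.3 / 2379 = 0.1098.

0.11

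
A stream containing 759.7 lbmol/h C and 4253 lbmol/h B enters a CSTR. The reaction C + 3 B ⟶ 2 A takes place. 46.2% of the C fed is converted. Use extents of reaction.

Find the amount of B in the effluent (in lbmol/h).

3200 lbmol/h

C reacted = 0.462 × 759.7 = 351 lbmol/h; ν_C = −1, so ξ = 351/1 = 351 lbmol/h.
Outlet amounts (n = n₀ + ν ξ):
  C: 759.7 − 1(351) = 408.7
  B: 4253 − 3(351) = 3200
  A: 0 + 2(351) = 702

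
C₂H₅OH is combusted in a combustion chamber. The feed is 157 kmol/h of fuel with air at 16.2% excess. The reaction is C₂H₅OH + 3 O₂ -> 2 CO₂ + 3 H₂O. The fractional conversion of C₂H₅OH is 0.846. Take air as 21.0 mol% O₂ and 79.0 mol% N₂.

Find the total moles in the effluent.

Stoichiometric O₂ = 3 × 157 = 471 kmol/h; O₂ fed = 471 × 1.162 = 547.3 kmol/h.
N₂ fed = 547.3 × 79/21 = 2059 kmol/h.
Fuel reacted = 0.846 × 157 → ξ = 132.8 kmol/h.
Outlet (n = n₀ + ν ξ):
  C₂H₅OH: 157 − 1(132.8) = 24.18
  O₂: 547.3 − 3(132.8) = 148.8
  N₂: 2059 (inert)
  CO₂: 0 + 2(132.8) = 265.6
  H₂O: 0 + 3(132.8) = 398.5
Total out = 24.18 + 148.8 + 2059 + 265.6 + 398.5 = 2896 kmol/h.

2900 kmol/h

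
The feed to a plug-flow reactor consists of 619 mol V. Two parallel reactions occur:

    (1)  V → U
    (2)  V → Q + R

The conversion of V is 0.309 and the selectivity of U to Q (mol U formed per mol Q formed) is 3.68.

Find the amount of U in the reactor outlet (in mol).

Conversion of V: V consumed = 0.309 × 619 = 191.3 mol = 1ξ₁ + 1ξ₂.
Selectivity: 1ξ₁ / (1ξ₂) = 3.68 → ξ₁ = 3.68 ξ₂.
Substitute: (1·3.68 + 1) ξ₂ = 191.3 → ξ₂ = 40.87 mol, ξ₁ = 150.4 mol.
Outlet amounts (n = n₀ + Σ ν·ξ):
  V: 619 − 1(150.4) − 1(40.87) = 427.7
  U: 0 + 1(150.4) = 150.4
  Q: 0 + 1(40.87) = 40.87
  R: 0 + 1(40.87) = 40.87

150 mol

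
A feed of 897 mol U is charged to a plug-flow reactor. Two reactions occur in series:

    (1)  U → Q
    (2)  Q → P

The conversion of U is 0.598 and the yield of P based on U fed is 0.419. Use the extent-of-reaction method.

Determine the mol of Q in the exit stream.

Conversion of U: U consumed = 1ξ₁ = 0.598 × 897 → ξ₁ = 536.4 mol.
Yield of P: 1ξ₂ / 897 = 0.419 → ξ₂ = 375.8 mol.
Outlet amounts (n = n₀ + Σ ν·ξ):
  U: 897 − 1(536.4) = 360.6
  Q: 0 + 1(536.4) − 1(375.8) = 160.6
  P: 0 + 1(375.8) = 375.8

161 mol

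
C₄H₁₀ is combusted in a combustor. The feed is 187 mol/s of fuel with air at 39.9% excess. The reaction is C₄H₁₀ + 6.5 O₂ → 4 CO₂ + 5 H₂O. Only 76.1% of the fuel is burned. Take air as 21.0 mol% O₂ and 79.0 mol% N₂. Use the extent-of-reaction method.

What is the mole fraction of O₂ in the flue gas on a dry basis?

0.0996

Stoichiometric O₂ = 6.5 × 187 = 1216 mol/s; O₂ fed = 1216 × 1.399 = 1700 mol/s.
N₂ fed = 1700 × 79/21 = 6397 mol/s.
Fuel reacted = 0.761 × 187 → ξ = 142.3 mol/s.
Outlet (n = n₀ + ν ξ):
  C₄H₁₀: 187 − 1(142.3) = 44.69
  O₂: 1700 − 6.5(142.3) = 775.5
  N₂: 6397 (inert)
  CO₂: 0 + 4(142.3) = 569.2
  H₂O: 0 + 5(142.3) = 711.5
Dry total = 7786 mol/s; y_O₂ (dry) = 775.5 / 7786 = 0.09959.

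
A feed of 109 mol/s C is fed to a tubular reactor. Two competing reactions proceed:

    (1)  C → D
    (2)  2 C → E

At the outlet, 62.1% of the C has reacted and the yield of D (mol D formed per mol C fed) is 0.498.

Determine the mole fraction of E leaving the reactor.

Yield of D: 1ξ₁ / 109 = 0.498 → ξ₁ = 54.28 mol/s.
Conversion of C: 1ξ₁ + 2ξ₂ = 0.621 × 109 = 67.69 → ξ₂ = 6.703 mol/s.
Outlet amounts (n = n₀ + Σ ν·ξ):
  C: 109 − 1(54.28) − 2(6.703) = 41.31
  D: 0 + 1(54.28) = 54.28
  E: 0 + 1(6.703) = 6.703
Total out = 102.3 mol/s; y_E = 6.703 / 102.3 = 0.06553.

0.0655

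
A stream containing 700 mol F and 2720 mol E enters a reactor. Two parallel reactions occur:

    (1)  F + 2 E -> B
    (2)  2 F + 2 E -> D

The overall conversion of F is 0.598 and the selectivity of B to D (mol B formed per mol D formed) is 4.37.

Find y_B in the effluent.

Conversion of F: F consumed = 0.598 × 700 = 418.6 mol = 1ξ₁ + 2ξ₂.
Selectivity: 1ξ₁ / (1ξ₂) = 4.37 → ξ₁ = 4.37 ξ₂.
Substitute: (1·4.37 + 2) ξ₂ = 418.6 → ξ₂ = 65.71 mol, ξ₁ = 287.2 mol.
Outlet amounts (n = n₀ + Σ ν·ξ):
  F: 700 − 1(287.2) − 2(65.71) = 281.4
  E: 2720 − 2(287.2) − 2(65.71) = 2014
  B: 0 + 1(287.2) = 287.2
  D: 0 + 1(65.71) = 65.71
Total out = 2649 mol; y_B = 287.2 / 2649 = 0.1084.

0.108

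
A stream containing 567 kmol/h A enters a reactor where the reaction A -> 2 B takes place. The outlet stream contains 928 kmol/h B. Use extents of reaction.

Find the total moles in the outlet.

For B: n = n₀ + 2ξ → 928 = 0 + 2ξ, giving ξ = 464 kmol/h.
Outlet amounts (n = n₀ + ν ξ):
  A: 567 − 1(464) = 103
  B: 0 + 2(464) = 928
Total out = 103 + 928 = 1031 kmol/h.

1030 kmol/h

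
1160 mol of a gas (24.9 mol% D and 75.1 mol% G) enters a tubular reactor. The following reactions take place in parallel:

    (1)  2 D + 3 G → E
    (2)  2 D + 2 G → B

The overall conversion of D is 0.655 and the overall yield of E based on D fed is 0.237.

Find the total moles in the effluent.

Yield of E: 1ξ₁ / 288.8 = 0.237 → ξ₁ = 68.46 mol.
Conversion of D: 2ξ₁ + 2ξ₂ = 0.655 × 288.8 = 189.2 → ξ₂ = 26.14 mol.
Outlet amounts (n = n₀ + Σ ν·ξ):
  D: 288.8 − 2(68.46) − 2(26.14) = 99.65
  G: 871.2 − 3(68.46) − 2(26.14) = 613.5
  E: 0 + 1(68.46) = 68.46
  B: 0 + 1(26.14) = 26.14
Total out = 99.65 + 613.5 + 68.46 + 26.14 = 807.8 mol.

808 mol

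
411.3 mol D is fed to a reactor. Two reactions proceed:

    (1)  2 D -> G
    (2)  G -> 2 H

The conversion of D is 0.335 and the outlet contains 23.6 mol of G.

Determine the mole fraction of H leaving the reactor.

Conversion of D: D consumed = 2ξ₁ = 0.335 × 411.3 → ξ₁ = 68.89 mol.
G balance: n_G = 0 + 1ξ₁ − 1ξ₂ = 23.6 → ξ₂ = (1·68.89 − 23.6)/1 = 45.29 mol.
Outlet amounts (n = n₀ + Σ ν·ξ):
  D: 411.3 − 2(68.89) = 273.5
  G: 0 + 1(68.89) − 1(45.29) = 23.6
  H: 0 + 2(45.29) = 90.59
Total out = 387.7 mol; y_H = 90.59 / 387.7 = 0.2336.

0.234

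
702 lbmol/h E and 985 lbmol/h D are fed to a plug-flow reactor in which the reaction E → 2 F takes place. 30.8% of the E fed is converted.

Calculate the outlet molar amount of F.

432 lbmol/h

E reacted = 0.308 × 702 = 216.2 lbmol/h; ν_E = −1, so ξ = 216.2/1 = 216.2 lbmol/h.
Outlet amounts (n = n₀ + ν ξ):
  E: 702 − 1(216.2) = 485.8
  F: 0 + 2(216.2) = 432.4
  D: 985 (inert)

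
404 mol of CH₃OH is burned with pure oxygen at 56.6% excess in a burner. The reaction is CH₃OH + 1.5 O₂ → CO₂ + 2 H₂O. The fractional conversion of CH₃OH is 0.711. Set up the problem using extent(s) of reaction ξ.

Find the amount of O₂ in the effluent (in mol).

Stoichiometric O₂ = 1.5 × 404 = 606 mol; O₂ fed = 606 × 1.566 = 949 mol.
Fuel reacted = 0.711 × 404 → ξ = 287.2 mol.
Outlet (n = n₀ + ν ξ):
  CH₃OH: 404 − 1(287.2) = 116.8
  O₂: 949 − 1.5(287.2) = 518.1
  CO₂: 0 + 1(287.2) = 287.2
  H₂O: 0 + 2(287.2) = 574.5

518 mol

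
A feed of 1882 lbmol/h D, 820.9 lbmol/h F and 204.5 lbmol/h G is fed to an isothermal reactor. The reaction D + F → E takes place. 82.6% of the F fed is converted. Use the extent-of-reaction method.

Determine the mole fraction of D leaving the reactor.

0.54

F reacted = 0.826 × 820.9 = 678.1 lbmol/h; ν_F = −1, so ξ = 678.1/1 = 678.1 lbmol/h.
Outlet amounts (n = n₀ + ν ξ):
  D: 1882 − 1(678.1) = 1204
  F: 820.9 − 1(678.1) = 142.8
  E: 0 + 1(678.1) = 678.1
  G: 204.5 (inert)
Total out = 2229 lbmol/h; y_D = 1204 / 2229 = 0.54.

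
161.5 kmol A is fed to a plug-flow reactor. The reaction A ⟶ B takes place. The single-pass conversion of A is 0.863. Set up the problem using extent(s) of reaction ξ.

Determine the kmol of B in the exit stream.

A reacted = 0.863 × 161.5 = 139.4 kmol; ν_A = −1, so ξ = 139.4/1 = 139.4 kmol.
Outlet amounts (n = n₀ + ν ξ):
  A: 161.5 − 1(139.4) = 22.13
  B: 0 + 1(139.4) = 139.4

139 kmol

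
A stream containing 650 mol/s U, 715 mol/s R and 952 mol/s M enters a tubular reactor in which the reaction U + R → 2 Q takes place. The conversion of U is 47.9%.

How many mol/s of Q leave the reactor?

U reacted = 0.479 × 650 = 311.3 mol/s; ν_U = −1, so ξ = 311.3/1 = 311.3 mol/s.
Outlet amounts (n = n₀ + ν ξ):
  U: 650 − 1(311.3) = 338.7
  R: 715 − 1(311.3) = 403.7
  Q: 0 + 2(311.3) = 622.7
  M: 952 (inert)

623 mol/s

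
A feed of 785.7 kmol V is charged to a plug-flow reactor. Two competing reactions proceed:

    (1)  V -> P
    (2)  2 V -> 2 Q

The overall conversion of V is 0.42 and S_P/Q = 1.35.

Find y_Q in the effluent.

0.179

Conversion of V: V consumed = 0.42 × 785.7 = 330 kmol = 1ξ₁ + 2ξ₂.
Selectivity: 1ξ₁ / (2ξ₂) = 1.35 → ξ₁ = 2.7 ξ₂.
Substitute: (1·2.7 + 2) ξ₂ = 330 → ξ₂ = 70.21 kmol, ξ₁ = 189.6 kmol.
Outlet amounts (n = n₀ + Σ ν·ξ):
  V: 785.7 − 1(189.6) − 2(70.21) = 455.7
  P: 0 + 1(189.6) = 189.6
  Q: 0 + 2(70.21) = 140.4
Total out = 785.7 kmol; y_Q = 140.4 / 785.7 = 0.1787.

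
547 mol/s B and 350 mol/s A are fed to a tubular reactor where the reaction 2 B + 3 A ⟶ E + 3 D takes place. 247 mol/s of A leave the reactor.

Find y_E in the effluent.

0.0398

For A: n = n₀ − 3ξ → 247 = 350 − 3ξ, giving ξ = 34.33 mol/s.
Outlet amounts (n = n₀ + ν ξ):
  B: 547 − 2(34.33) = 478.3
  A: 350 − 3(34.33) = 247
  E: 0 + 1(34.33) = 34.33
  D: 0 + 3(34.33) = 103
Total out = 862.7 mol/s; y_E = 34.33 / 862.7 = 0.0398.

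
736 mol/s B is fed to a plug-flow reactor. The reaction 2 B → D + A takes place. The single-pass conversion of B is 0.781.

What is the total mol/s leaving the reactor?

736 mol/s

B reacted = 0.781 × 736 = 574.8 mol/s; ν_B = −2, so ξ = 574.8/2 = 287.4 mol/s.
Outlet amounts (n = n₀ + ν ξ):
  B: 736 − 2(287.4) = 161.2
  D: 0 + 1(287.4) = 287.4
  A: 0 + 1(287.4) = 287.4
Total out = 161.2 + 287.4 + 287.4 = 736 mol/s.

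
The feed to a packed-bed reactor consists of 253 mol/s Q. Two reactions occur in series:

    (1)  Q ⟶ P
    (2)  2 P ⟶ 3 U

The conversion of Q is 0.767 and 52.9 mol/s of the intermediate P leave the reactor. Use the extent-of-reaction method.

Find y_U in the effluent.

Conversion of Q: Q consumed = 1ξ₁ = 0.767 × 253 → ξ₁ = 194.1 mol/s.
P balance: n_P = 0 + 1ξ₁ − 2ξ₂ = 52.9 → ξ₂ = (1·194.1 − 52.9)/2 = 70.58 mol/s.
Outlet amounts (n = n₀ + Σ ν·ξ):
  Q: 253 − 1(194.1) = 58.95
  P: 0 + 1(194.1) − 2(70.58) = 52.9
  U: 0 + 3(70.58) = 211.7
Total out = 323.6 mol/s; y_U = 211.7 / 323.6 = 0.6543.

0.654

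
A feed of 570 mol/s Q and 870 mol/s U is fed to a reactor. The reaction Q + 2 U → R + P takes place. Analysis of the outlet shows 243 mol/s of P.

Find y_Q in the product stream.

For P: n = n₀ + 1ξ → 243 = 0 + 1ξ, giving ξ = 243 mol/s.
Outlet amounts (n = n₀ + ν ξ):
  Q: 570 − 1(243) = 327
  U: 870 − 2(243) = 384
  R: 0 + 1(243) = 243
  P: 0 + 1(243) = 243
Total out = 1197 mol/s; y_Q = 327 / 1197 = 0.2732.

0.273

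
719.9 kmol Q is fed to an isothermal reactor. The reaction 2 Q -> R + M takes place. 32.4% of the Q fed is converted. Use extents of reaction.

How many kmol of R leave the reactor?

Q reacted = 0.324 × 719.9 = 233.2 kmol; ν_Q = −2, so ξ = 233.2/2 = 116.6 kmol.
Outlet amounts (n = n₀ + ν ξ):
  Q: 719.9 − 2(116.6) = 486.7
  R: 0 + 1(116.6) = 116.6
  M: 0 + 1(116.6) = 116.6

117 kmol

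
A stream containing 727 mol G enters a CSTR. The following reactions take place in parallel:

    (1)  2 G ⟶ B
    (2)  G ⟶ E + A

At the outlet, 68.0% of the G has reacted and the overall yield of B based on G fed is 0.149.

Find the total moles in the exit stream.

Yield of B: 1ξ₁ / 727 = 0.149 → ξ₁ = 108.3 mol.
Conversion of G: 2ξ₁ + 1ξ₂ = 0.68 × 727 = 494.4 → ξ₂ = 277.7 mol.
Outlet amounts (n = n₀ + Σ ν·ξ):
  G: 727 − 2(108.3) − 1(277.7) = 232.6
  B: 0 + 1(108.3) = 108.3
  E: 0 + 1(277.7) = 277.7
  A: 0 + 1(277.7) = 277.7
Total out = 232.6 + 108.3 + 277.7 + 277.7 = 896.4 mol.

896 mol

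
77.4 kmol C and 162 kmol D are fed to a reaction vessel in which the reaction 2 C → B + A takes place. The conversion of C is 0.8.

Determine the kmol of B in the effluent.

C reacted = 0.8 × 77.4 = 61.92 kmol; ν_C = −2, so ξ = 61.92/2 = 30.96 kmol.
Outlet amounts (n = n₀ + ν ξ):
  C: 77.4 − 2(30.96) = 15.48
  B: 0 + 1(30.96) = 30.96
  A: 0 + 1(30.96) = 30.96
  D: 162 (inert)

31 kmol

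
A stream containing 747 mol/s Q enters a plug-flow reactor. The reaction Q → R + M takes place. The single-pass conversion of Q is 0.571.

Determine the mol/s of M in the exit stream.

427 mol/s

Q reacted = 0.571 × 747 = 426.5 mol/s; ν_Q = −1, so ξ = 426.5/1 = 426.5 mol/s.
Outlet amounts (n = n₀ + ν ξ):
  Q: 747 − 1(426.5) = 320.5
  R: 0 + 1(426.5) = 426.5
  M: 0 + 1(426.5) = 426.5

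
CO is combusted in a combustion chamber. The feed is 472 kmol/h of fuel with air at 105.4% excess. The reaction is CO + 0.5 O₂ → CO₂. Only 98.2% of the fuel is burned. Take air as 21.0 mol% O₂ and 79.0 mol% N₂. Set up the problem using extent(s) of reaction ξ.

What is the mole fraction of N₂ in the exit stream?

0.716

Stoichiometric O₂ = 0.5 × 472 = 236 kmol/h; O₂ fed = 236 × 2.054 = 484.7 kmol/h.
N₂ fed = 484.7 × 79/21 = 1824 kmol/h.
Fuel reacted = 0.982 × 472 → ξ = 463.5 kmol/h.
Outlet (n = n₀ + ν ξ):
  CO: 472 − 1(463.5) = 8.496
  O₂: 484.7 − 0.5(463.5) = 253
  N₂: 1824 (inert)
  CO₂: 0 + 1(463.5) = 463.5
Total out = 2549 kmol/h; y_N₂ = 1824 / 2549 = 0.7155.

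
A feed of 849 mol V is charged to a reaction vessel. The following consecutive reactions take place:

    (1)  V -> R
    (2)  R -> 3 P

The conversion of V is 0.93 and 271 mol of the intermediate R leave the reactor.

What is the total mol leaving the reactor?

Conversion of V: V consumed = 1ξ₁ = 0.93 × 849 → ξ₁ = 789.6 mol.
R balance: n_R = 0 + 1ξ₁ − 1ξ₂ = 271 → ξ₂ = (1·789.6 − 271)/1 = 518.6 mol.
Outlet amounts (n = n₀ + Σ ν·ξ):
  V: 849 − 1(789.6) = 59.43
  R: 0 + 1(789.6) − 1(518.6) = 271
  P: 0 + 3(518.6) = 1556
Total out = 59.43 + 271 + 1556 = 1886 mol.

1890 mol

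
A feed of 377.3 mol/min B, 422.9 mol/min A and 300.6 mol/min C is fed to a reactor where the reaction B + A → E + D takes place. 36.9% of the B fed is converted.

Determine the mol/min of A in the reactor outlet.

B reacted = 0.369 × 377.3 = 139.2 mol/min; ν_B = −1, so ξ = 139.2/1 = 139.2 mol/min.
Outlet amounts (n = n₀ + ν ξ):
  B: 377.3 − 1(139.2) = 238.1
  A: 422.9 − 1(139.2) = 283.7
  E: 0 + 1(139.2) = 139.2
  D: 0 + 1(139.2) = 139.2
  C: 300.6 (inert)

284 mol/min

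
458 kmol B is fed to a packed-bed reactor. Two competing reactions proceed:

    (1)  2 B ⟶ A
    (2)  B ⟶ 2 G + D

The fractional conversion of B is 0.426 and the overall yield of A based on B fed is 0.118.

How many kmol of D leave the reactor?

Yield of A: 1ξ₁ / 458 = 0.118 → ξ₁ = 54.04 kmol.
Conversion of B: 2ξ₁ + 1ξ₂ = 0.426 × 458 = 195.1 → ξ₂ = 87.02 kmol.
Outlet amounts (n = n₀ + Σ ν·ξ):
  B: 458 − 2(54.04) − 1(87.02) = 262.9
  A: 0 + 1(54.04) = 54.04
  G: 0 + 2(87.02) = 174
  D: 0 + 1(87.02) = 87.02

87 kmol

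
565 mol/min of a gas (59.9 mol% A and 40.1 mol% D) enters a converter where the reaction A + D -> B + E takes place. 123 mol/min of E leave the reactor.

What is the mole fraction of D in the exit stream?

0.183

For E: n = n₀ + 1ξ → 123 = 0 + 1ξ, giving ξ = 123 mol/min.
Outlet amounts (n = n₀ + ν ξ):
  A: 338.4 − 1(123) = 215.4
  D: 226.6 − 1(123) = 103.6
  B: 0 + 1(123) = 123
  E: 0 + 1(123) = 123
Total out = 565 mol/min; y_D = 103.6 / 565 = 0.1833.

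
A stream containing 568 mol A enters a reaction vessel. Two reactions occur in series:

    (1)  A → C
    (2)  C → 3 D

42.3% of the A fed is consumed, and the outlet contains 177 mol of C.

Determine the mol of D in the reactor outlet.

Conversion of A: A consumed = 1ξ₁ = 0.423 × 568 → ξ₁ = 240.3 mol.
C balance: n_C = 0 + 1ξ₁ − 1ξ₂ = 177 → ξ₂ = (1·240.3 − 177)/1 = 63.26 mol.
Outlet amounts (n = n₀ + Σ ν·ξ):
  A: 568 − 1(240.3) = 327.7
  C: 0 + 1(240.3) − 1(63.26) = 177
  D: 0 + 3(63.26) = 189.8

190 mol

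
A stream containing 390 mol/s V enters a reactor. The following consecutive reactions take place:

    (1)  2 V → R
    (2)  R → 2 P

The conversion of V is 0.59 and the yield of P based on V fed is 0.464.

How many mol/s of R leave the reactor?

24.6 mol/s

Conversion of V: V consumed = 2ξ₁ = 0.59 × 390 → ξ₁ = 115 mol/s.
Yield of P: 2ξ₂ / 390 = 0.464 → ξ₂ = 90.48 mol/s.
Outlet amounts (n = n₀ + Σ ν·ξ):
  V: 390 − 2(115) = 159.9
  R: 0 + 1(115) − 1(90.48) = 24.57
  P: 0 + 2(90.48) = 181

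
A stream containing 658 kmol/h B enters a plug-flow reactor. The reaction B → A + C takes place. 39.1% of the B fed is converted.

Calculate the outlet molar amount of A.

257 kmol/h

B reacted = 0.391 × 658 = 257.3 kmol/h; ν_B = −1, so ξ = 257.3/1 = 257.3 kmol/h.
Outlet amounts (n = n₀ + ν ξ):
  B: 658 − 1(257.3) = 400.7
  A: 0 + 1(257.3) = 257.3
  C: 0 + 1(257.3) = 257.3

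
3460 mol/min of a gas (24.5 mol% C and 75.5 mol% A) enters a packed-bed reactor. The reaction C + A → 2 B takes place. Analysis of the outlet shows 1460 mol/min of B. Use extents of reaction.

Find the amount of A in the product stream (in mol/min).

For B: n = n₀ + 2ξ → 1460 = 0 + 2ξ, giving ξ = 730 mol/min.
Outlet amounts (n = n₀ + ν ξ):
  C: 847.7 − 1(730) = 117.7
  A: 2612 − 1(730) = 1882
  B: 0 + 2(730) = 1460

1880 mol/min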